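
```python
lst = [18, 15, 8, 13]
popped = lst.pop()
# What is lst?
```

[18, 15, 8]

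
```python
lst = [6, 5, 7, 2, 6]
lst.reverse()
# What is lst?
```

[6, 2, 7, 5, 6]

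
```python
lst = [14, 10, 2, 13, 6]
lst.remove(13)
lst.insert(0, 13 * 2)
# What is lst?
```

After line 1: lst = [14, 10, 2, 13, 6]
After line 2 (remove first 13): lst = [14, 10, 2, 6]
After line 3 (insert 26 at index 0): lst = [26, 14, 10, 2, 6]

[26, 14, 10, 2, 6]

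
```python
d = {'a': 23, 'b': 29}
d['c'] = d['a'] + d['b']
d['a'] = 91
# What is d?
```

After line 1: d = {'a': 23, 'b': 29}
After line 2 (d['c'] = 23 + 29): d = {'a': 23, 'b': 29, 'c': 52}
After line 3: d = {'a': 91, 'b': 29, 'c': 52}

{'a': 91, 'b': 29, 'c': 52}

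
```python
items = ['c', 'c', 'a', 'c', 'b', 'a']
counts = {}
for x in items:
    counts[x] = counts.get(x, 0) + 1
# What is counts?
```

Initial: counts = {}, items = ['c', 'c', 'a', 'c', 'b', 'a']
See 'c': counts = {'c': 1}
See 'c': counts = {'c': 2}
See 'a': counts = {'c': 2, 'a': 1}
See 'c': counts = {'c': 3, 'a': 1}
See 'b': counts = {'c': 3, 'a': 1, 'b': 1}
See 'a': counts = {'c': 3, 'a': 2, 'b': 1}

{'c': 3, 'a': 2, 'b': 1}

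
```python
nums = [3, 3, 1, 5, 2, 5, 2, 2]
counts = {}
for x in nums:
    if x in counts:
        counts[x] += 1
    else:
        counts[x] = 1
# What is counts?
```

Initial: counts = {}, nums = [3, 3, 1, 5, 2, 5, 2, 2]
See 3: counts = {3: 1}
See 3: counts = {3: 2}
See 1: counts = {3: 2, 1: 1}
See 5: counts = {3: 2, 1: 1, 5: 1}
See 2: counts = {3: 2, 1: 1, 5: 1, 2: 1}
See 5: counts = {3: 2, 1: 1, 5: 2, 2: 1}
See 2: counts = {3: 2, 1: 1, 5: 2, 2: 2}
See 2: counts = {3: 2, 1: 1, 5: 2, 2: 3}

{3: 2, 1: 1, 5: 2, 2: 3}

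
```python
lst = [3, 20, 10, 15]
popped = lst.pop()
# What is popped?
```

15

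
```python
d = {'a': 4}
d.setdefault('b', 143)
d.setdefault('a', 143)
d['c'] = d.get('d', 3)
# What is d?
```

After line 1: d = {'a': 4}
After line 2 (setdefault adds 'b'=143): d = {'a': 4, 'b': 143}
After line 3 (setdefault 'a' no-op, already exists): d = {'a': 4, 'b': 143}
After line 4 (get('d', 3) returns default since 'd' not in d): d = {'a': 4, 'b': 143, 'c': 3}

{'a': 4, 'b': 143, 'c': 3}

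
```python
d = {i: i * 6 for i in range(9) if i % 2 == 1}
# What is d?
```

{1: 6, 3: 18, 5: 30, 7: 42}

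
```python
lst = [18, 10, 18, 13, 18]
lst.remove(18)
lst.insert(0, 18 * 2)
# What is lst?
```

After line 1: lst = [18, 10, 18, 13, 18]
After line 2 (remove first 18): lst = [10, 18, 13, 18]
After line 3 (insert 36 at index 0): lst = [36, 10, 18, 13, 18]

[36, 10, 18, 13, 18]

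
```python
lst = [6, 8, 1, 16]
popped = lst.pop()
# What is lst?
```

[6, 8, 1]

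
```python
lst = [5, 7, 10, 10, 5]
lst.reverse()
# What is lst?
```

[5, 10, 10, 7, 5]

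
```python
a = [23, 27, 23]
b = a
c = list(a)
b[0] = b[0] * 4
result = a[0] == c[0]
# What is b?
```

After line 1: a = [23, 27, 23]
After line 2 (b = a, alias): a = [23, 27, 23], b = [23, 27, 23]
After line 3 (c = list(a) is a copy, new object): c = [23, 27, 23]
After line 4 (b[0] = 23 * 4 = 92; mutates shared a/b): a = b = [92, 27, 23], c = [23, 27, 23]
After line 5 (a[0] = 92, c[0] = 23; result = False)

[92, 27, 23]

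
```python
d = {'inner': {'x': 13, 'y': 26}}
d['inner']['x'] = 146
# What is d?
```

After line 1: d = {'inner': {'x': 13, 'y': 26}}
After line 2 (inner x overwritten): d = {'inner': {'x': 146, 'y': 26}}

{'inner': {'x': 146, 'y': 26}}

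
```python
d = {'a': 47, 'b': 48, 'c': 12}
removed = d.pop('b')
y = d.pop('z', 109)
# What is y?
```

After line 1: d = {'a': 47, 'b': 48, 'c': 12}
After line 2 (pop 'b' returns 48): d = {'a': 47, 'c': 12}, removed = 48
After line 3 (pop 'z' missing, returns default 109): d = {'a': 47, 'c': 12}, y = 109

109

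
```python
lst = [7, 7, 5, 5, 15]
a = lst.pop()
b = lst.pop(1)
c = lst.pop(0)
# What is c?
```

After line 1: lst = [7, 7, 5, 5, 15]
After line 2 (pop() -> a = 15): lst = [7, 7, 5, 5]
After line 3 (pop(1) -> b = 7): lst = [7, 5, 5]
After line 4 (pop(0) -> c = 7): lst = [5, 5]

7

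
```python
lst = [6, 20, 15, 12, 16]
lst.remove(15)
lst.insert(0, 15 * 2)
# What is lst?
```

After line 1: lst = [6, 20, 15, 12, 16]
After line 2 (remove first 15): lst = [6, 20, 12, 16]
After line 3 (insert 30 at index 0): lst = [30, 6, 20, 12, 16]

[30, 6, 20, 12, 16]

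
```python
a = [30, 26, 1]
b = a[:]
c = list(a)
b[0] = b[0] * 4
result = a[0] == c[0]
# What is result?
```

After line 1: a = [30, 26, 1]
After line 2 (b = a[:], copy): a = [30, 26, 1], b = [30, 26, 1]
After line 3 (c = list(a) is a copy, new object): c = [30, 26, 1]
After line 4 (b[0] = 30 * 4 = 120; only b mutates (copy)): a = [30, 26, 1], b = [120, 26, 1], c = [30, 26, 1]
After line 5 (a[0] = 30, c[0] = 30; result = True)

True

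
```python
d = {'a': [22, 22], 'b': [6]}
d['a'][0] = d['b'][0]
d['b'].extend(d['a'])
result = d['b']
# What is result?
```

After line 1: d = {'a': [22, 22], 'b': [6]}
After line 2 (a[0] = b[0] = 6): d = {'a': [6, 22], 'b': [6]}
After line 3 (b.extend(a) appends [6, 22]): d = {'a': [6, 22], 'b': [6, 6, 22]}
After line 4: result = d['b'] = [6, 6, 22]

[6, 6, 22]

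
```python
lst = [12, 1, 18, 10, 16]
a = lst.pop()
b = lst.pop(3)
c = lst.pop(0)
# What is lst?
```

After line 1: lst = [12, 1, 18, 10, 16]
After line 2 (pop() -> a = 16): lst = [12, 1, 18, 10]
After line 3 (pop(3) -> b = 10): lst = [12, 1, 18]
After line 4 (pop(0) -> c = 12): lst = [1, 18]

[1, 18]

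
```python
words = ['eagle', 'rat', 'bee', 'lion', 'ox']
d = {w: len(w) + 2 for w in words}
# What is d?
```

{'eagle': 7, 'rat': 5, 'bee': 5, 'lion': 6, 'ox': 4}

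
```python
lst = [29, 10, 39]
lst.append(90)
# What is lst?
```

[29, 10, 39, 90]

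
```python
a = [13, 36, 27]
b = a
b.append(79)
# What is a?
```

After line 1: a = [13, 36, 27]
After line 2 (b = a is an alias, same object): a = [13, 36, 27], b = [13, 36, 27]
After line 3 (b.append mutates the shared list): a = [13, 36, 27, 79], b = [13, 36, 27, 79]

[13, 36, 27, 79]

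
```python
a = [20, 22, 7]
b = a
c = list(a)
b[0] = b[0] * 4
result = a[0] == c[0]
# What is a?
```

After line 1: a = [20, 22, 7]
After line 2 (b = a, alias): a = [20, 22, 7], b = [20, 22, 7]
After line 3 (c = list(a) is a copy, new object): c = [20, 22, 7]
After line 4 (b[0] = 20 * 4 = 80; mutates shared a/b): a = b = [80, 22, 7], c = [20, 22, 7]
After line 5 (a[0] = 80, c[0] = 20; result = False)

[80, 22, 7]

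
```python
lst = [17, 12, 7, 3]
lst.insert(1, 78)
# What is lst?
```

[17, 78, 12, 7, 3]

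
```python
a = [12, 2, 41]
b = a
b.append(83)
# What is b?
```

After line 1: a = [12, 2, 41]
After line 2 (b = a is an alias, same object): a = [12, 2, 41], b = [12, 2, 41]
After line 3 (b.append mutates the shared list): a = [12, 2, 41, 83], b = [12, 2, 41, 83]

[12, 2, 41, 83]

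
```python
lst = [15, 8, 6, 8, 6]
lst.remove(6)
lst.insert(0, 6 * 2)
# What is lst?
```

After line 1: lst = [15, 8, 6, 8, 6]
After line 2 (remove first 6): lst = [15, 8, 8, 6]
After line 3 (insert 12 at index 0): lst = [12, 15, 8, 8, 6]

[12, 15, 8, 8, 6]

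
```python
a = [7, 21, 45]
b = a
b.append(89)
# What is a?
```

After line 1: a = [7, 21, 45]
After line 2 (b = a is an alias, same object): a = [7, 21, 45], b = [7, 21, 45]
After line 3 (b.append mutates the shared list): a = [7, 21, 45, 89], b = [7, 21, 45, 89]

[7, 21, 45, 89]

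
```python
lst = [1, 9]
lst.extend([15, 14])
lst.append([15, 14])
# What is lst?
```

After line 1: lst = [1, 9]
After line 2 (extend unpacks [15, 14]): lst = [1, 9, 15, 14]
After line 3 (append adds [15, 14] as single element): lst = [1, 9, 15, 14, [15, 14]]

[1, 9, 15, 14, [15, 14]]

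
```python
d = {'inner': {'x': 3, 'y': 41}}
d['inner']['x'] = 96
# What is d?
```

After line 1: d = {'inner': {'x': 3, 'y': 41}}
After line 2 (inner x overwritten): d = {'inner': {'x': 96, 'y': 41}}

{'inner': {'x': 96, 'y': 41}}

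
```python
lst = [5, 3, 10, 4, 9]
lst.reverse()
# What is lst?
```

[9, 4, 10, 3, 5]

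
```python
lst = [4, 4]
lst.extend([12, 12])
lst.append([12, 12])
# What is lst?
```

After line 1: lst = [4, 4]
After line 2 (extend unpacks [12, 12]): lst = [4, 4, 12, 12]
After line 3 (append adds [12, 12] as single element): lst = [4, 4, 12, 12, [12, 12]]

[4, 4, 12, 12, [12, 12]]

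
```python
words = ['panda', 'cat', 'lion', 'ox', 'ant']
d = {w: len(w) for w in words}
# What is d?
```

{'panda': 5, 'cat': 3, 'lion': 4, 'ox': 2, 'ant': 3}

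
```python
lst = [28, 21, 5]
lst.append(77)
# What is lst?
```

[28, 21, 5, 77]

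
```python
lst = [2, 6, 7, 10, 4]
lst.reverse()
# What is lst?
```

[4, 10, 7, 6, 2]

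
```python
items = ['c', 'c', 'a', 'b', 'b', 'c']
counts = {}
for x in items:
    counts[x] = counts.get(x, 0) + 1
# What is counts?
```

Initial: counts = {}, items = ['c', 'c', 'a', 'b', 'b', 'c']
See 'c': counts = {'c': 1}
See 'c': counts = {'c': 2}
See 'a': counts = {'c': 2, 'a': 1}
See 'b': counts = {'c': 2, 'a': 1, 'b': 1}
See 'b': counts = {'c': 2, 'a': 1, 'b': 2}
See 'c': counts = {'c': 3, 'a': 1, 'b': 2}

{'c': 3, 'a': 1, 'b': 2}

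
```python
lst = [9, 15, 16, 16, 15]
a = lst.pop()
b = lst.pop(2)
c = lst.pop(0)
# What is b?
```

After line 1: lst = [9, 15, 16, 16, 15]
After line 2 (pop() -> a = 15): lst = [9, 15, 16, 16]
After line 3 (pop(2) -> b = 16): lst = [9, 15, 16]
After line 4 (pop(0) -> c = 9): lst = [15, 16]

16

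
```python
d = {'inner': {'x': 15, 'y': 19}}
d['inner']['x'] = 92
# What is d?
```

After line 1: d = {'inner': {'x': 15, 'y': 19}}
After line 2 (inner x overwritten): d = {'inner': {'x': 92, 'y': 19}}

{'inner': {'x': 92, 'y': 19}}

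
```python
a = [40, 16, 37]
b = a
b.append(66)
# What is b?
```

After line 1: a = [40, 16, 37]
After line 2 (b = a is an alias, same object): a = [40, 16, 37], b = [40, 16, 37]
After line 3 (b.append mutates the shared list): a = [40, 16, 37, 66], b = [40, 16, 37, 66]

[40, 16, 37, 66]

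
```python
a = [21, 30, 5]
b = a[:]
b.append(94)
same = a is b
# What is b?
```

After line 1: a = [21, 30, 5]
After line 2 (b = a[:] is a shallow copy, new object): a = [21, 30, 5], b = [21, 30, 5]
After line 3 (append only mutates b): a = [21, 30, 5], b = [21, 30, 5, 94]
After line 4 (same = a is b; different objects -> False): same = False

[21, 30, 5, 94]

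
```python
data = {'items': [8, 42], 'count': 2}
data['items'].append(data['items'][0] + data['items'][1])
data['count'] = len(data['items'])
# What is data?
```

After line 1: data = {'items': [8, 42], 'count': 2}
After line 2 (append 8 + 42 = 50): data = {'items': [8, 42, 50], 'count': 2}
After line 3 (count = len(items) = 3): data = {'items': [8, 42, 50], 'count': 3}

{'items': [8, 42, 50], 'count': 3}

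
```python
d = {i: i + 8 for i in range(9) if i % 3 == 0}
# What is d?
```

{0: 8, 3: 11, 6: 14}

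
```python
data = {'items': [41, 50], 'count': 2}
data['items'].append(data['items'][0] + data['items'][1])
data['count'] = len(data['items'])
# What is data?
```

After line 1: data = {'items': [41, 50], 'count': 2}
After line 2 (append 41 + 50 = 91): data = {'items': [41, 50, 91], 'count': 2}
After line 3 (count = len(items) = 3): data = {'items': [41, 50, 91], 'count': 3}

{'items': [41, 50, 91], 'count': 3}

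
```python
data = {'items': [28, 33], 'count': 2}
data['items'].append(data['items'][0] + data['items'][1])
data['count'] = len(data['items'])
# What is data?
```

After line 1: data = {'items': [28, 33], 'count': 2}
After line 2 (append 28 + 33 = 61): data = {'items': [28, 33, 61], 'count': 2}
After line 3 (count = len(items) = 3): data = {'items': [28, 33, 61], 'count': 3}

{'items': [28, 33, 61], 'count': 3}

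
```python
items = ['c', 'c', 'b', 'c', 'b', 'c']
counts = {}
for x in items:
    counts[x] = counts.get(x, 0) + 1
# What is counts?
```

Initial: counts = {}, items = ['c', 'c', 'b', 'c', 'b', 'c']
See 'c': counts = {'c': 1}
See 'c': counts = {'c': 2}
See 'b': counts = {'c': 2, 'b': 1}
See 'c': counts = {'c': 3, 'b': 1}
See 'b': counts = {'c': 3, 'b': 2}
See 'c': counts = {'c': 4, 'b': 2}

{'c': 4, 'b': 2}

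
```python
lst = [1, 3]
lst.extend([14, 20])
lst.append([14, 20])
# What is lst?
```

After line 1: lst = [1, 3]
After line 2 (extend unpacks [14, 20]): lst = [1, 3, 14, 20]
After line 3 (append adds [14, 20] as single element): lst = [1, 3, 14, 20, [14, 20]]

[1, 3, 14, 20, [14, 20]]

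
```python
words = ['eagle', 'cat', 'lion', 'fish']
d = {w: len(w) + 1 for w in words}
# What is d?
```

{'eagle': 6, 'cat': 4, 'lion': 5, 'fish': 5}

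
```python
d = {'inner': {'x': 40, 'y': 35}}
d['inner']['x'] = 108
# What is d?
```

After line 1: d = {'inner': {'x': 40, 'y': 35}}
After line 2 (inner x overwritten): d = {'inner': {'x': 108, 'y': 35}}

{'inner': {'x': 108, 'y': 35}}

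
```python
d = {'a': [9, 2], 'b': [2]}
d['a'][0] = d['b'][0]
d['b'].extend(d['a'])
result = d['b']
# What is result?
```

After line 1: d = {'a': [9, 2], 'b': [2]}
After line 2 (a[0] = b[0] = 2): d = {'a': [2, 2], 'b': [2]}
After line 3 (b.extend(a) appends [2, 2]): d = {'a': [2, 2], 'b': [2, 2, 2]}
After line 4: result = d['b'] = [2, 2, 2]

[2, 2, 2]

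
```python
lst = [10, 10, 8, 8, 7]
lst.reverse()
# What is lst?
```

[7, 8, 8, 10, 10]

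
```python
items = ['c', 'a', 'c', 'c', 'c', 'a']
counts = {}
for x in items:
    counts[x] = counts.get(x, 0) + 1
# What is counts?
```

Initial: counts = {}, items = ['c', 'a', 'c', 'c', 'c', 'a']
See 'c': counts = {'c': 1}
See 'a': counts = {'c': 1, 'a': 1}
See 'c': counts = {'c': 2, 'a': 1}
See 'c': counts = {'c': 3, 'a': 1}
See 'c': counts = {'c': 4, 'a': 1}
See 'a': counts = {'c': 4, 'a': 2}

{'c': 4, 'a': 2}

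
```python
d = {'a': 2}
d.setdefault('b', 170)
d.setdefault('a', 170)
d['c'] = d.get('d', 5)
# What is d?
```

After line 1: d = {'a': 2}
After line 2 (setdefault adds 'b'=170): d = {'a': 2, 'b': 170}
After line 3 (setdefault 'a' no-op, already exists): d = {'a': 2, 'b': 170}
After line 4 (get('d', 5) returns default since 'd' not in d): d = {'a': 2, 'b': 170, 'c': 5}

{'a': 2, 'b': 170, 'c': 5}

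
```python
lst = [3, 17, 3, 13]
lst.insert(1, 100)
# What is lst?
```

[3, 100, 17, 3, 13]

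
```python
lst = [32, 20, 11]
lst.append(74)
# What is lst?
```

[32, 20, 11, 74]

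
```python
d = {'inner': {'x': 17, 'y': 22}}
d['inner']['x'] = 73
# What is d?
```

After line 1: d = {'inner': {'x': 17, 'y': 22}}
After line 2 (inner x overwritten): d = {'inner': {'x': 73, 'y': 22}}

{'inner': {'x': 73, 'y': 22}}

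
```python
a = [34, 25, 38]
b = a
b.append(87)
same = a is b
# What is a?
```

After line 1: a = [34, 25, 38]
After line 2 (b = a is an alias, same object): a = [34, 25, 38], b = [34, 25, 38]
After line 3 (b.append mutates the shared list): a = [34, 25, 38, 87], b = [34, 25, 38, 87]
After line 4 (same = a is b; same object -> True): same = True

[34, 25, 38, 87]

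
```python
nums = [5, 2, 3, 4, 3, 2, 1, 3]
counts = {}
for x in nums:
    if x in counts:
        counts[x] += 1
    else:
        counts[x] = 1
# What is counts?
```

Initial: counts = {}, nums = [5, 2, 3, 4, 3, 2, 1, 3]
See 5: counts = {5: 1}
See 2: counts = {5: 1, 2: 1}
See 3: counts = {5: 1, 2: 1, 3: 1}
See 4: counts = {5: 1, 2: 1, 3: 1, 4: 1}
See 3: counts = {5: 1, 2: 1, 3: 2, 4: 1}
See 2: counts = {5: 1, 2: 2, 3: 2, 4: 1}
See 1: counts = {5: 1, 2: 2, 3: 2, 4: 1, 1: 1}
See 3: counts = {5: 1, 2: 2, 3: 3, 4: 1, 1: 1}

{5: 1, 2: 2, 3: 3, 4: 1, 1: 1}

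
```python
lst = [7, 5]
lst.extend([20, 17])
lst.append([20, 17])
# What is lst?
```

After line 1: lst = [7, 5]
After line 2 (extend unpacks [20, 17]): lst = [7, 5, 20, 17]
After line 3 (append adds [20, 17] as single element): lst = [7, 5, 20, 17, [20, 17]]

[7, 5, 20, 17, [20, 17]]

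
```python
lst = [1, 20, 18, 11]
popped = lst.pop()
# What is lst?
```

[1, 20, 18]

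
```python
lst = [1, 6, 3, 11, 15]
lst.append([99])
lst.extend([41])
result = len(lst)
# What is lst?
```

After line 1: lst = [1, 6, 3, 11, 15]
After line 2 (append adds [99] as single element): lst = [1, 6, 3, 11, 15, [99]]
After line 3 (extend unpacks [41], adds 41): lst = [1, 6, 3, 11, 15, [99], 41]
After line 4: result = len(lst) = 7

[1, 6, 3, 11, 15, [99], 41]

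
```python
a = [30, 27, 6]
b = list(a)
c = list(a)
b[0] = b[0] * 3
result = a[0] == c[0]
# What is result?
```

After line 1: a = [30, 27, 6]
After line 2 (b = list(a), copy): a = [30, 27, 6], b = [30, 27, 6]
After line 3 (c = list(a) is a copy, new object): c = [30, 27, 6]
After line 4 (b[0] = 30 * 3 = 90; only b mutates (copy)): a = [30, 27, 6], b = [90, 27, 6], c = [30, 27, 6]
After line 5 (a[0] = 30, c[0] = 30; result = True)

True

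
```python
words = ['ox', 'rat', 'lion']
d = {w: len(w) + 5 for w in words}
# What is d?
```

{'ox': 7, 'rat': 8, 'lion': 9}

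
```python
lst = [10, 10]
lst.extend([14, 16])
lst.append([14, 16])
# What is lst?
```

After line 1: lst = [10, 10]
After line 2 (extend unpacks [14, 16]): lst = [10, 10, 14, 16]
After line 3 (append adds [14, 16] as single element): lst = [10, 10, 14, 16, [14, 16]]

[10, 10, 14, 16, [14, 16]]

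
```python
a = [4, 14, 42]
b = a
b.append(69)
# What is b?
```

After line 1: a = [4, 14, 42]
After line 2 (b = a is an alias, same object): a = [4, 14, 42], b = [4, 14, 42]
After line 3 (b.append mutates the shared list): a = [4, 14, 42, 69], b = [4, 14, 42, 69]

[4, 14, 42, 69]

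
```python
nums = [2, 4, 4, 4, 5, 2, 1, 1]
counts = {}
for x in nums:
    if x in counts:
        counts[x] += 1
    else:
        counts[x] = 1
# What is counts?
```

Initial: counts = {}, nums = [2, 4, 4, 4, 5, 2, 1, 1]
See 2: counts = {2: 1}
See 4: counts = {2: 1, 4: 1}
See 4: counts = {2: 1, 4: 2}
See 4: counts = {2: 1, 4: 3}
See 5: counts = {2: 1, 4: 3, 5: 1}
See 2: counts = {2: 2, 4: 3, 5: 1}
See 1: counts = {2: 2, 4: 3, 5: 1, 1: 1}
See 1: counts = {2: 2, 4: 3, 5: 1, 1: 2}

{2: 2, 4: 3, 5: 1, 1: 2}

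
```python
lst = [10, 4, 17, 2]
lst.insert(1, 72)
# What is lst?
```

[10, 72, 4, 17, 2]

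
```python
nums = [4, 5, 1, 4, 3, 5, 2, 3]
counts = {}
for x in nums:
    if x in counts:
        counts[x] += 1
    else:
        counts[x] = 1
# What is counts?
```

Initial: counts = {}, nums = [4, 5, 1, 4, 3, 5, 2, 3]
See 4: counts = {4: 1}
See 5: counts = {4: 1, 5: 1}
See 1: counts = {4: 1, 5: 1, 1: 1}
See 4: counts = {4: 2, 5: 1, 1: 1}
See 3: counts = {4: 2, 5: 1, 1: 1, 3: 1}
See 5: counts = {4: 2, 5: 2, 1: 1, 3: 1}
See 2: counts = {4: 2, 5: 2, 1: 1, 3: 1, 2: 1}
See 3: counts = {4: 2, 5: 2, 1: 1, 3: 2, 2: 1}

{4: 2, 5: 2, 1: 1, 3: 2, 2: 1}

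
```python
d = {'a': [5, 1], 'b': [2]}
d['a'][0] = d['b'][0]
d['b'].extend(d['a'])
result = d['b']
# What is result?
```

After line 1: d = {'a': [5, 1], 'b': [2]}
After line 2 (a[0] = b[0] = 2): d = {'a': [2, 1], 'b': [2]}
After line 3 (b.extend(a) appends [2, 1]): d = {'a': [2, 1], 'b': [2, 2, 1]}
After line 4: result = d['b'] = [2, 2, 1]

[2, 2, 1]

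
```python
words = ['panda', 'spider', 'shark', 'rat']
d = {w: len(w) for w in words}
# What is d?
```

{'panda': 5, 'spider': 6, 'shark': 5, 'rat': 3}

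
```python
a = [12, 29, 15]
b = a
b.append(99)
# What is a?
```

After line 1: a = [12, 29, 15]
After line 2 (b = a is an alias, same object): a = [12, 29, 15], b = [12, 29, 15]
After line 3 (b.append mutates the shared list): a = [12, 29, 15, 99], b = [12, 29, 15, 99]

[12, 29, 15, 99]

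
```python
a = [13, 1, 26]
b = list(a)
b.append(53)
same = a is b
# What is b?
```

After line 1: a = [13, 1, 26]
After line 2 (b = list(a) is a shallow copy, new object): a = [13, 1, 26], b = [13, 1, 26]
After line 3 (append only mutates b): a = [13, 1, 26], b = [13, 1, 26, 53]
After line 4 (same = a is b; different objects -> False): same = False

[13, 1, 26, 53]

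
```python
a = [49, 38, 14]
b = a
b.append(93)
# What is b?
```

After line 1: a = [49, 38, 14]
After line 2 (b = a is an alias, same object): a = [49, 38, 14], b = [49, 38, 14]
After line 3 (b.append mutates the shared list): a = [49, 38, 14, 93], b = [49, 38, 14, 93]

[49, 38, 14, 93]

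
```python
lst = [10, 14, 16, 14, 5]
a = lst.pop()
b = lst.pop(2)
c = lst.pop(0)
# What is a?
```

After line 1: lst = [10, 14, 16, 14, 5]
After line 2 (pop() -> a = 5): lst = [10, 14, 16, 14]
After line 3 (pop(2) -> b = 16): lst = [10, 14, 14]
After line 4 (pop(0) -> c = 10): lst = [14, 14]

5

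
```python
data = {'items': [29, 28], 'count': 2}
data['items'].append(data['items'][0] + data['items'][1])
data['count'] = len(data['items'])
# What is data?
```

After line 1: data = {'items': [29, 28], 'count': 2}
After line 2 (append 29 + 28 = 57): data = {'items': [29, 28, 57], 'count': 2}
After line 3 (count = len(items) = 3): data = {'items': [29, 28, 57], 'count': 3}

{'items': [29, 28, 57], 'count': 3}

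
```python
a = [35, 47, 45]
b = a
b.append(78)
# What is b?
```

After line 1: a = [35, 47, 45]
After line 2 (b = a is an alias, same object): a = [35, 47, 45], b = [35, 47, 45]
After line 3 (b.append mutates the shared list): a = [35, 47, 45, 78], b = [35, 47, 45, 78]

[35, 47, 45, 78]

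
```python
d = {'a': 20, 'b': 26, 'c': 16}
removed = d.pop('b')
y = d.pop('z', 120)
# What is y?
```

After line 1: d = {'a': 20, 'b': 26, 'c': 16}
After line 2 (pop 'b' returns 26): d = {'a': 20, 'c': 16}, removed = 26
After line 3 (pop 'z' missing, returns default 120): d = {'a': 20, 'c': 16}, y = 120

120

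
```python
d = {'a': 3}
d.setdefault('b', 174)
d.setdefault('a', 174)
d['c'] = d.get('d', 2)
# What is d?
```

After line 1: d = {'a': 3}
After line 2 (setdefault adds 'b'=174): d = {'a': 3, 'b': 174}
After line 3 (setdefault 'a' no-op, already exists): d = {'a': 3, 'b': 174}
After line 4 (get('d', 2) returns default since 'd' not in d): d = {'a': 3, 'b': 174, 'c': 2}

{'a': 3, 'b': 174, 'c': 2}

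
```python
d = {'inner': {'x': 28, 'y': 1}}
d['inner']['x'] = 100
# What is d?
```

After line 1: d = {'inner': {'x': 28, 'y': 1}}
After line 2 (inner x overwritten): d = {'inner': {'x': 100, 'y': 1}}

{'inner': {'x': 100, 'y': 1}}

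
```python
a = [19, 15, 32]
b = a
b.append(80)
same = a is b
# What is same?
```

After line 1: a = [19, 15, 32]
After line 2 (b = a is an alias, same object): a = [19, 15, 32], b = [19, 15, 32]
After line 3 (b.append mutates the shared list): a = [19, 15, 32, 80], b = [19, 15, 32, 80]
After line 4 (same = a is b; same object -> True): same = True

True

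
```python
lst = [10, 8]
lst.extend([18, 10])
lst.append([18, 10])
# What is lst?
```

After line 1: lst = [10, 8]
After line 2 (extend unpacks [18, 10]): lst = [10, 8, 18, 10]
After line 3 (append adds [18, 10] as single element): lst = [10, 8, 18, 10, [18, 10]]

[10, 8, 18, 10, [18, 10]]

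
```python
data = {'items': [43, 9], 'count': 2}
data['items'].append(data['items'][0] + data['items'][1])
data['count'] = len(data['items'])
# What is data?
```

After line 1: data = {'items': [43, 9], 'count': 2}
After line 2 (append 43 + 9 = 52): data = {'items': [43, 9, 52], 'count': 2}
After line 3 (count = len(items) = 3): data = {'items': [43, 9, 52], 'count': 3}

{'items': [43, 9, 52], 'count': 3}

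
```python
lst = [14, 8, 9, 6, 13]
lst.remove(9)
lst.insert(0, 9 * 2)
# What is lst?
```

After line 1: lst = [14, 8, 9, 6, 13]
After line 2 (remove first 9): lst = [14, 8, 6, 13]
After line 3 (insert 18 at index 0): lst = [18, 14, 8, 6, 13]

[18, 14, 8, 6, 13]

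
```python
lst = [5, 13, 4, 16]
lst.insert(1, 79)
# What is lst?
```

[5, 79, 13, 4, 16]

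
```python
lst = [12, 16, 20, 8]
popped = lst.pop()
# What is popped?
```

8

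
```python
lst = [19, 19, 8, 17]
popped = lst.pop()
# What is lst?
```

[19, 19, 8]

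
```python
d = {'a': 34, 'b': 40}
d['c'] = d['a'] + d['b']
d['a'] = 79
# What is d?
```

After line 1: d = {'a': 34, 'b': 40}
After line 2 (d['c'] = 34 + 40): d = {'a': 34, 'b': 40, 'c': 74}
After line 3: d = {'a': 79, 'b': 40, 'c': 74}

{'a': 79, 'b': 40, 'c': 74}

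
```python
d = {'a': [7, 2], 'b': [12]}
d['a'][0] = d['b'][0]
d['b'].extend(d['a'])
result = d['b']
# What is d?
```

After line 1: d = {'a': [7, 2], 'b': [12]}
After line 2 (a[0] = b[0] = 12): d = {'a': [12, 2], 'b': [12]}
After line 3 (b.extend(a) appends [12, 2]): d = {'a': [12, 2], 'b': [12, 12, 2]}
After line 4: result = d['b'] = [12, 12, 2]

{'a': [12, 2], 'b': [12, 12, 2]}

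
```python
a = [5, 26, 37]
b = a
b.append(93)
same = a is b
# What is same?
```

After line 1: a = [5, 26, 37]
After line 2 (b = a is an alias, same object): a = [5, 26, 37], b = [5, 26, 37]
After line 3 (b.append mutates the shared list): a = [5, 26, 37, 93], b = [5, 26, 37, 93]
After line 4 (same = a is b; same object -> True): same = True

True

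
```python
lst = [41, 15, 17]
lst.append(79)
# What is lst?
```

[41, 15, 17, 79]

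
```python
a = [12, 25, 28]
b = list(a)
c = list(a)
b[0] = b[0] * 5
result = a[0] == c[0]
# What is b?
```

After line 1: a = [12, 25, 28]
After line 2 (b = list(a), copy): a = [12, 25, 28], b = [12, 25, 28]
After line 3 (c = list(a) is a copy, new object): c = [12, 25, 28]
After line 4 (b[0] = 12 * 5 = 60; only b mutates (copy)): a = [12, 25, 28], b = [60, 25, 28], c = [12, 25, 28]
After line 5 (a[0] = 12, c[0] = 12; result = True)

[60, 25, 28]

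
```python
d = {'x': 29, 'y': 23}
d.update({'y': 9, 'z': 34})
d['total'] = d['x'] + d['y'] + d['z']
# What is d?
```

After line 1: d = {'x': 29, 'y': 23}
After line 2 (y overwritten, z added): d = {'x': 29, 'y': 9, 'z': 34}
After line 3 (total = 29 + 9 + 34 = 72): d = {'x': 29, 'y': 9, 'z': 34, 'total': 72}

{'x': 29, 'y': 9, 'z': 34, 'total': 72}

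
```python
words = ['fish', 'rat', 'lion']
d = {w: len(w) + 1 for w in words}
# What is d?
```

{'fish': 5, 'rat': 4, 'lion': 5}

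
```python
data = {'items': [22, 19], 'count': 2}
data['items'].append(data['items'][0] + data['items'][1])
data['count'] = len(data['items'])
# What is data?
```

After line 1: data = {'items': [22, 19], 'count': 2}
After line 2 (append 22 + 19 = 41): data = {'items': [22, 19, 41], 'count': 2}
After line 3 (count = len(items) = 3): data = {'items': [22, 19, 41], 'count': 3}

{'items': [22, 19, 41], 'count': 3}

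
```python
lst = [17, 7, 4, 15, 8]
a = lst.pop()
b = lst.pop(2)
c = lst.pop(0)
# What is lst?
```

After line 1: lst = [17, 7, 4, 15, 8]
After line 2 (pop() -> a = 8): lst = [17, 7, 4, 15]
After line 3 (pop(2) -> b = 4): lst = [17, 7, 15]
After line 4 (pop(0) -> c = 17): lst = [7, 15]

[7, 15]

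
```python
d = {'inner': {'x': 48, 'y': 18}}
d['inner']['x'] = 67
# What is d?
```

After line 1: d = {'inner': {'x': 48, 'y': 18}}
After line 2 (inner x overwritten): d = {'inner': {'x': 67, 'y': 18}}

{'inner': {'x': 67, 'y': 18}}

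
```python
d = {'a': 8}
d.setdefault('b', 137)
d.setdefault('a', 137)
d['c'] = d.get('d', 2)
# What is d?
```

After line 1: d = {'a': 8}
After line 2 (setdefault adds 'b'=137): d = {'a': 8, 'b': 137}
After line 3 (setdefault 'a' no-op, already exists): d = {'a': 8, 'b': 137}
After line 4 (get('d', 2) returns default since 'd' not in d): d = {'a': 8, 'b': 137, 'c': 2}

{'a': 8, 'b': 137, 'c': 2}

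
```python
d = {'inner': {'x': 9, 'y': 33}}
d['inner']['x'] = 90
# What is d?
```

After line 1: d = {'inner': {'x': 9, 'y': 33}}
After line 2 (inner x overwritten): d = {'inner': {'x': 90, 'y': 33}}

{'inner': {'x': 90, 'y': 33}}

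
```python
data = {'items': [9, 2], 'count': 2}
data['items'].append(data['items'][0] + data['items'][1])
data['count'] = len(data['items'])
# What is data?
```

After line 1: data = {'items': [9, 2], 'count': 2}
After line 2 (append 9 + 2 = 11): data = {'items': [9, 2, 11], 'count': 2}
After line 3 (count = len(items) = 3): data = {'items': [9, 2, 11], 'count': 3}

{'items': [9, 2, 11], 'count': 3}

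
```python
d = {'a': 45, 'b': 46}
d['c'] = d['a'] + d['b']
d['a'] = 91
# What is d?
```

After line 1: d = {'a': 45, 'b': 46}
After line 2 (d['c'] = 45 + 46): d = {'a': 45, 'b': 46, 'c': 91}
After line 3: d = {'a': 91, 'b': 46, 'c': 91}

{'a': 91, 'b': 46, 'c': 91}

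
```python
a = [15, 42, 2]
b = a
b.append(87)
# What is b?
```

After line 1: a = [15, 42, 2]
After line 2 (b = a is an alias, same object): a = [15, 42, 2], b = [15, 42, 2]
After line 3 (b.append mutates the shared list): a = [15, 42, 2, 87], b = [15, 42, 2, 87]

[15, 42, 2, 87]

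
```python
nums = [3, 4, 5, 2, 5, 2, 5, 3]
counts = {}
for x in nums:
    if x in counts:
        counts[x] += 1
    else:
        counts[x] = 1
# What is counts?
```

Initial: counts = {}, nums = [3, 4, 5, 2, 5, 2, 5, 3]
See 3: counts = {3: 1}
See 4: counts = {3: 1, 4: 1}
See 5: counts = {3: 1, 4: 1, 5: 1}
See 2: counts = {3: 1, 4: 1, 5: 1, 2: 1}
See 5: counts = {3: 1, 4: 1, 5: 2, 2: 1}
See 2: counts = {3: 1, 4: 1, 5: 2, 2: 2}
See 5: counts = {3: 1, 4: 1, 5: 3, 2: 2}
See 3: counts = {3: 2, 4: 1, 5: 3, 2: 2}

{3: 2, 4: 1, 5: 3, 2: 2}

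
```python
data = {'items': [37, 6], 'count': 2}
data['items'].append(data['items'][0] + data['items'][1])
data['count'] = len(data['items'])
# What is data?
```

After line 1: data = {'items': [37, 6], 'count': 2}
After line 2 (append 37 + 6 = 43): data = {'items': [37, 6, 43], 'count': 2}
After line 3 (count = len(items) = 3): data = {'items': [37, 6, 43], 'count': 3}

{'items': [37, 6, 43], 'count': 3}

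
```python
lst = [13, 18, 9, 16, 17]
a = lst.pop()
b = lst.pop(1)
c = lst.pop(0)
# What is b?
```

After line 1: lst = [13, 18, 9, 16, 17]
After line 2 (pop() -> a = 17): lst = [13, 18, 9, 16]
After line 3 (pop(1) -> b = 18): lst = [13, 9, 16]
After line 4 (pop(0) -> c = 13): lst = [9, 16]

18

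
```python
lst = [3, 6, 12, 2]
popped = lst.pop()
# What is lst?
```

[3, 6, 12]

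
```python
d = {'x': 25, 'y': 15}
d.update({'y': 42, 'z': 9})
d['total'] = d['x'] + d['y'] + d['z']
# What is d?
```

After line 1: d = {'x': 25, 'y': 15}
After line 2 (y overwritten, z added): d = {'x': 25, 'y': 42, 'z': 9}
After line 3 (total = 25 + 42 + 9 = 76): d = {'x': 25, 'y': 42, 'z': 9, 'total': 76}

{'x': 25, 'y': 42, 'z': 9, 'total': 76}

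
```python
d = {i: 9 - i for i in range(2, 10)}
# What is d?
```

{2: 7, 3: 6, 4: 5, 5: 4, 6: 3, 7: 2, 8: 1, 9: 0}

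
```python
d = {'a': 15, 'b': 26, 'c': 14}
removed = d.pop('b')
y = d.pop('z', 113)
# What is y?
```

After line 1: d = {'a': 15, 'b': 26, 'c': 14}
After line 2 (pop 'b' returns 26): d = {'a': 15, 'c': 14}, removed = 26
After line 3 (pop 'z' missing, returns default 113): d = {'a': 15, 'c': 14}, y = 113

113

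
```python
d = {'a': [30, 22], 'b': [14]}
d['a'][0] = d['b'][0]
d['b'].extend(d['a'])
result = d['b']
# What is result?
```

After line 1: d = {'a': [30, 22], 'b': [14]}
After line 2 (a[0] = b[0] = 14): d = {'a': [14, 22], 'b': [14]}
After line 3 (b.extend(a) appends [14, 22]): d = {'a': [14, 22], 'b': [14, 14, 22]}
After line 4: result = d['b'] = [14, 14, 22]

[14, 14, 22]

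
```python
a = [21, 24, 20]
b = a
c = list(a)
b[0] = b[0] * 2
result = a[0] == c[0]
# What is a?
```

After line 1: a = [21, 24, 20]
After line 2 (b = a, alias): a = [21, 24, 20], b = [21, 24, 20]
After line 3 (c = list(a) is a copy, new object): c = [21, 24, 20]
After line 4 (b[0] = 21 * 2 = 42; mutates shared a/b): a = b = [42, 24, 20], c = [21, 24, 20]
After line 5 (a[0] = 42, c[0] = 21; result = False)

[42, 24, 20]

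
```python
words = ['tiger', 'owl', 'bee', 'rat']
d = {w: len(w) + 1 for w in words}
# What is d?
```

{'tiger': 6, 'owl': 4, 'bee': 4, 'rat': 4}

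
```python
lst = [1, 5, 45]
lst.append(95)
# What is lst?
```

[1, 5, 45, 95]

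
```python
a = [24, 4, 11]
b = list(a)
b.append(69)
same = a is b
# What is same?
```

After line 1: a = [24, 4, 11]
After line 2 (b = list(a) is a shallow copy, new object): a = [24, 4, 11], b = [24, 4, 11]
After line 3 (append only mutates b): a = [24, 4, 11], b = [24, 4, 11, 69]
After line 4 (same = a is b; different objects -> False): same = False

False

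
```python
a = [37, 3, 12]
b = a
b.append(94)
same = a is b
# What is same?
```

After line 1: a = [37, 3, 12]
After line 2 (b = a is an alias, same object): a = [37, 3, 12], b = [37, 3, 12]
After line 3 (b.append mutates the shared list): a = [37, 3, 12, 94], b = [37, 3, 12, 94]
After line 4 (same = a is b; same object -> True): same = True

True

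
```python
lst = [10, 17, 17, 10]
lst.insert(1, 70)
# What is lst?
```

[10, 70, 17, 17, 10]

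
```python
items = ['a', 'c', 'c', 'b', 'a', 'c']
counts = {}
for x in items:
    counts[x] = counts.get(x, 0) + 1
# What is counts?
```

Initial: counts = {}, items = ['a', 'c', 'c', 'b', 'a', 'c']
See 'a': counts = {'a': 1}
See 'c': counts = {'a': 1, 'c': 1}
See 'c': counts = {'a': 1, 'c': 2}
See 'b': counts = {'a': 1, 'c': 2, 'b': 1}
See 'a': counts = {'a': 2, 'c': 2, 'b': 1}
See 'c': counts = {'a': 2, 'c': 3, 'b': 1}

{'a': 2, 'c': 3, 'b': 1}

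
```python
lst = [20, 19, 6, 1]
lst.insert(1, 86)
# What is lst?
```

[20, 86, 19, 6, 1]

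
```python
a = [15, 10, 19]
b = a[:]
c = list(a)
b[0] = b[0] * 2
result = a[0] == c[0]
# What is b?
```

After line 1: a = [15, 10, 19]
After line 2 (b = a[:], copy): a = [15, 10, 19], b = [15, 10, 19]
After line 3 (c = list(a) is a copy, new object): c = [15, 10, 19]
After line 4 (b[0] = 15 * 2 = 30; only b mutates (copy)): a = [15, 10, 19], b = [30, 10, 19], c = [15, 10, 19]
After line 5 (a[0] = 15, c[0] = 15; result = True)

[30, 10, 19]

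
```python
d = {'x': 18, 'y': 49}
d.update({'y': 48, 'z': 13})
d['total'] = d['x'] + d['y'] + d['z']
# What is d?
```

After line 1: d = {'x': 18, 'y': 49}
After line 2 (y overwritten, z added): d = {'x': 18, 'y': 48, 'z': 13}
After line 3 (total = 18 + 48 + 13 = 79): d = {'x': 18, 'y': 48, 'z': 13, 'total': 79}

{'x': 18, 'y': 48, 'z': 13, 'total': 79}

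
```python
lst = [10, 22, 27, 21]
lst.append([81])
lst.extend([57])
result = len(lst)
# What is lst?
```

After line 1: lst = [10, 22, 27, 21]
After line 2 (append adds [81] as single element): lst = [10, 22, 27, 21, [81]]
After line 3 (extend unpacks [57], adds 57): lst = [10, 22, 27, 21, [81], 57]
After line 4: result = len(lst) = 6

[10, 22, 27, 21, [81], 57]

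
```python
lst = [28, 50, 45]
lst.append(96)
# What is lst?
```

[28, 50, 45, 96]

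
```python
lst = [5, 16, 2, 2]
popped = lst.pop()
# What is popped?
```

2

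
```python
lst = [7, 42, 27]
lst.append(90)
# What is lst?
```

[7, 42, 27, 90]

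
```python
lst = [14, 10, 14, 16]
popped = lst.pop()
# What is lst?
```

[14, 10, 14]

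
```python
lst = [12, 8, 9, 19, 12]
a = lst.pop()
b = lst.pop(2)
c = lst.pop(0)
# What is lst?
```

After line 1: lst = [12, 8, 9, 19, 12]
After line 2 (pop() -> a = 12): lst = [12, 8, 9, 19]
After line 3 (pop(2) -> b = 9): lst = [12, 8, 19]
After line 4 (pop(0) -> c = 12): lst = [8, 19]

[8, 19]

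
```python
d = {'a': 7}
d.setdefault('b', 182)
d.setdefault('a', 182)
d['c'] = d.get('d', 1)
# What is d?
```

After line 1: d = {'a': 7}
After line 2 (setdefault adds 'b'=182): d = {'a': 7, 'b': 182}
After line 3 (setdefault 'a' no-op, already exists): d = {'a': 7, 'b': 182}
After line 4 (get('d', 1) returns default since 'd' not in d): d = {'a': 7, 'b': 182, 'c': 1}

{'a': 7, 'b': 182, 'c': 1}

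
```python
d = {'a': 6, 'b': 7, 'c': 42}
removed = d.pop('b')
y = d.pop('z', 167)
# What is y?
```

After line 1: d = {'a': 6, 'b': 7, 'c': 42}
After line 2 (pop 'b' returns 7): d = {'a': 6, 'c': 42}, removed = 7
After line 3 (pop 'z' missing, returns default 167): d = {'a': 6, 'c': 42}, y = 167

167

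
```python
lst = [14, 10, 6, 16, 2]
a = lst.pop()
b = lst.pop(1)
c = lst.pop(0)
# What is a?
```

After line 1: lst = [14, 10, 6, 16, 2]
After line 2 (pop() -> a = 2): lst = [14, 10, 6, 16]
After line 3 (pop(1) -> b = 10): lst = [14, 6, 16]
After line 4 (pop(0) -> c = 14): lst = [6, 16]

2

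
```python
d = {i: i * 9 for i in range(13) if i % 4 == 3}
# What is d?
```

{3: 27, 7: 63, 11: 99}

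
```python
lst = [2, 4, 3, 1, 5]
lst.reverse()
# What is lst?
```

[5, 1, 3, 4, 2]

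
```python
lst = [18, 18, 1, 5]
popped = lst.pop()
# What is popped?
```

5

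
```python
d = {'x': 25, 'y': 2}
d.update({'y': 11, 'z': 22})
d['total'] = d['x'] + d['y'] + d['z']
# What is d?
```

After line 1: d = {'x': 25, 'y': 2}
After line 2 (y overwritten, z added): d = {'x': 25, 'y': 11, 'z': 22}
After line 3 (total = 25 + 11 + 22 = 58): d = {'x': 25, 'y': 11, 'z': 22, 'total': 58}

{'x': 25, 'y': 11, 'z': 22, 'total': 58}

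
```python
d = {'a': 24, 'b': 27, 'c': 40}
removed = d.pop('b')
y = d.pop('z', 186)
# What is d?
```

After line 1: d = {'a': 24, 'b': 27, 'c': 40}
After line 2 (pop 'b' returns 27): d = {'a': 24, 'c': 40}, removed = 27
After line 3 (pop 'z' missing, returns default 186): d = {'a': 24, 'c': 40}, y = 186

{'a': 24, 'c': 40}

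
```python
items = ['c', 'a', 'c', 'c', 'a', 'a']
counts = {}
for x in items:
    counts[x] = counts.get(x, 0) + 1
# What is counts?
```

Initial: counts = {}, items = ['c', 'a', 'c', 'c', 'a', 'a']
See 'c': counts = {'c': 1}
See 'a': counts = {'c': 1, 'a': 1}
See 'c': counts = {'c': 2, 'a': 1}
See 'c': counts = {'c': 3, 'a': 1}
See 'a': counts = {'c': 3, 'a': 2}
See 'a': counts = {'c': 3, 'a': 3}

{'c': 3, 'a': 3}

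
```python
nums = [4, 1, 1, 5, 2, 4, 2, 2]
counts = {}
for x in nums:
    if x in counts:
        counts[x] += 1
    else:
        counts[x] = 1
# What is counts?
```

Initial: counts = {}, nums = [4, 1, 1, 5, 2, 4, 2, 2]
See 4: counts = {4: 1}
See 1: counts = {4: 1, 1: 1}
See 1: counts = {4: 1, 1: 2}
See 5: counts = {4: 1, 1: 2, 5: 1}
See 2: counts = {4: 1, 1: 2, 5: 1, 2: 1}
See 4: counts = {4: 2, 1: 2, 5: 1, 2: 1}
See 2: counts = {4: 2, 1: 2, 5: 1, 2: 2}
See 2: counts = {4: 2, 1: 2, 5: 1, 2: 3}

{4: 2, 1: 2, 5: 1, 2: 3}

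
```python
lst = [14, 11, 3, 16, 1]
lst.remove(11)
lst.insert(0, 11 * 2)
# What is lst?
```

After line 1: lst = [14, 11, 3, 16, 1]
After line 2 (remove first 11): lst = [14, 3, 16, 1]
After line 3 (insert 22 at index 0): lst = [22, 14, 3, 16, 1]

[22, 14, 3, 16, 1]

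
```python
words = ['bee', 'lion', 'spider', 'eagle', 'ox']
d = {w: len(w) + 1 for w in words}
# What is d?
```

{'bee': 4, 'lion': 5, 'spider': 7, 'eagle': 6, 'ox': 3}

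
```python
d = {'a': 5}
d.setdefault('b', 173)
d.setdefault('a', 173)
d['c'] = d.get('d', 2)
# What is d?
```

After line 1: d = {'a': 5}
After line 2 (setdefault adds 'b'=173): d = {'a': 5, 'b': 173}
After line 3 (setdefault 'a' no-op, already exists): d = {'a': 5, 'b': 173}
After line 4 (get('d', 2) returns default since 'd' not in d): d = {'a': 5, 'b': 173, 'c': 2}

{'a': 5, 'b': 173, 'c': 2}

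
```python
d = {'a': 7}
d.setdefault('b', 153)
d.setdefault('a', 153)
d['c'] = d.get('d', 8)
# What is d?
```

After line 1: d = {'a': 7}
After line 2 (setdefault adds 'b'=153): d = {'a': 7, 'b': 153}
After line 3 (setdefault 'a' no-op, already exists): d = {'a': 7, 'b': 153}
After line 4 (get('d', 8) returns default since 'd' not in d): d = {'a': 7, 'b': 153, 'c': 8}

{'a': 7, 'b': 153, 'c': 8}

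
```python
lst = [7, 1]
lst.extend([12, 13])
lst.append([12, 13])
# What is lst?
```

After line 1: lst = [7, 1]
After line 2 (extend unpacks [12, 13]): lst = [7, 1, 12, 13]
After line 3 (append adds [12, 13] as single element): lst = [7, 1, 12, 13, [12, 13]]

[7, 1, 12, 13, [12, 13]]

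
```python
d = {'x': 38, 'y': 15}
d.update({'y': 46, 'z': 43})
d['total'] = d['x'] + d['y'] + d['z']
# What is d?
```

After line 1: d = {'x': 38, 'y': 15}
After line 2 (y overwritten, z added): d = {'x': 38, 'y': 46, 'z': 43}
After line 3 (total = 38 + 46 + 43 = 127): d = {'x': 38, 'y': 46, 'z': 43, 'total': 127}

{'x': 38, 'y': 46, 'z': 43, 'total': 127}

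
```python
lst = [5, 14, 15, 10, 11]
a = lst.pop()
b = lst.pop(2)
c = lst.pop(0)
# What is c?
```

After line 1: lst = [5, 14, 15, 10, 11]
After line 2 (pop() -> a = 11): lst = [5, 14, 15, 10]
After line 3 (pop(2) -> b = 15): lst = [5, 14, 10]
After line 4 (pop(0) -> c = 5): lst = [14, 10]

5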